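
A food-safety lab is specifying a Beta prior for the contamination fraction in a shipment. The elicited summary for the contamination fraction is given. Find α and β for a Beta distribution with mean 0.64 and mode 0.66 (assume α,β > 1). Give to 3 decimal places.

α = 10.240, β = 5.760

With s = α+β: μ = α/s and mode = (α−1)/(s−2). Eliminating α = μs,
μs − 1 = m(s−2) ⇒ s(μ−m) = 1−2m ⇒ s = -0.32/-0.02 = 16.0000.
So α = μs = 10.240, β = (1−μ)s = 5.760.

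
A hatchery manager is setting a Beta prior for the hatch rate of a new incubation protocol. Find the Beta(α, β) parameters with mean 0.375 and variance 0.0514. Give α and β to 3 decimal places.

Write ν = α+β; then α = μν and Var = μ(1−μ)/(ν+1).
ν = μ(1−μ)/Var − 1 = 0.234375/0.0514 − 1 = 3.5598.
α = 0.375·3.5598 = 1.335, β = 0.625·3.5598 = 2.225.

α = 1.335, β = 2.225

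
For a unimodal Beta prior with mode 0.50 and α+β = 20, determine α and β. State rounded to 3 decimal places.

α = 10.000, β = 10.000

Mode = (α−1)/(κ−2) with κ = α+β, so α−1 = 0.50·18 = 9.000.
α = 10.000; β = κ − α = 10.000.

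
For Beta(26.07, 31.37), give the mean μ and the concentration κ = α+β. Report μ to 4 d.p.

κ = α+β = 26.07+31.37 = 57.44; μ = α/κ = 26.07/57.44 = 0.4539.

μ = 0.4539, κ = 57.44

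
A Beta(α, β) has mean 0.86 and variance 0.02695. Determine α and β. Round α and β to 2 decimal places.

By moment matching, α+β = μ(1−μ)/σ² − 1 = (0.86·0.14)/0.02695 − 1 = 4.4675 − 1 = 3.4675.
Since α/(α+β) = μ, α = 0.86·3.4675 = 2.98 and β = 0.14·3.4675 = 0.49.

α = 2.98, β = 0.49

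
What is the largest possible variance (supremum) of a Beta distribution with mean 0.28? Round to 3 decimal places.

0.202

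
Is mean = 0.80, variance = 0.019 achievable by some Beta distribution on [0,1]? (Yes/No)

A Beta with mean μ has variance μ(1−μ)/(α+β+1) < μ(1−μ).
Here μ(1−μ) = 0.80×0.20 = 0.1600, and 0.019 < 0.1600.

Yes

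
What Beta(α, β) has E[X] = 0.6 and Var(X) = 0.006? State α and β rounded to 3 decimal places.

α = 23.400, β = 15.600

Let s = α+β. The Beta variance is μ(1−μ)/(s+1).
So s+1 = μ(1−μ)/σ² = (0.6×0.4)/0.006 = 0.24/0.006 = 40.0000, giving s = 39.0000.
Then α = μs = 0.6×39.0000 = 23.400 and β = (1−μ)s = 0.4×39.0000 = 15.600.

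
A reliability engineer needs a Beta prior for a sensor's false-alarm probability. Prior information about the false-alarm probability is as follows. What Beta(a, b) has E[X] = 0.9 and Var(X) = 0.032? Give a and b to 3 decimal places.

By moment matching, a+b = μ(1−μ)/σ² − 1 = (0.9·0.1)/0.032 − 1 = 2.8125 − 1 = 1.8125.
Since a/(a+b) = μ, a = 0.9·1.8125 = 1.631 and b = 0.1·1.8125 = 0.181.

a = 1.631, b = 0.181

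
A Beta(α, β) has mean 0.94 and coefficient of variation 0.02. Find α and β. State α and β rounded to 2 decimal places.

Var = (CV·μ)² = (0.02×0.94)² = 0.000353.
α+β = μ(1−μ)/Var − 1 = 0.0564/0.000353 − 1 = 158.5745.
Thus α = 0.94·158.5745 = 149.06 and β = 0.06·158.5745 = 9.51.

α = 149.06, β = 9.51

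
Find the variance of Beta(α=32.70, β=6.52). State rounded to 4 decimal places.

0.0034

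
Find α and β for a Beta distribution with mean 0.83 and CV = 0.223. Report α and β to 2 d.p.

α = 2.59, β = 0.53

Var = (CV·μ)² = (0.223×0.83)² = 0.034258.
α+β = μ(1−μ)/Var − 1 = 0.1411/0.034258 − 1 = 3.1187.
Thus α = 0.83·3.1187 = 2.59 and β = 0.17·3.1187 = 0.53.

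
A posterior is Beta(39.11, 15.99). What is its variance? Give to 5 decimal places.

0.00367

μ = 39.11/55.10 = 0.709800; Var = μ(1−μ)/(α+β+1) = 0.2059838/56.10 = 0.00367.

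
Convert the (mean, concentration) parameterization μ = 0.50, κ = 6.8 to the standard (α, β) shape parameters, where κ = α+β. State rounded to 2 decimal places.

α = μκ = 0.50×6.8 = 3.40 and β = (1−μ)κ = 0.50×6.8 = 3.40.

α = 3.40, β = 3.40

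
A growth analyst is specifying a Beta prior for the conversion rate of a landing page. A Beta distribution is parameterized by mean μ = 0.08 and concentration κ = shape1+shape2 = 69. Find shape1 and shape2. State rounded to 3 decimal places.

shape1 = 5.520, shape2 = 63.480

Split κ in proportion μ : (1−μ): shape1 = 0.08·69 = 5.520, shape2 = 69 − 5.520 = 63.480.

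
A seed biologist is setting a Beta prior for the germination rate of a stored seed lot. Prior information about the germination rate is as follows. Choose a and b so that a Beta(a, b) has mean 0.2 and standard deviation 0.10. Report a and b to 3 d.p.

First σ² = 0.0100. Setting a = μn, b = (1−μ)n with n = a+b,
μ(1−μ)/(n+1) = 0.0100 ⇒ n+1 = 0.16/0.0100 = 16.0000 ⇒ n = 15.0000.
Hence a = 0.2×15.0000 = 3.000, b = 0.8×15.0000 = 12.000.

a = 3.000, b = 12.000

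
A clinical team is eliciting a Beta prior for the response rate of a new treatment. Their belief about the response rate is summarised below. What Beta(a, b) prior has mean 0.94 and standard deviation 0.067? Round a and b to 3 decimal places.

a = 10.870, b = 0.694

First σ² = 0.004489. Setting a = μn, b = (1−μ)n with n = a+b,
μ(1−μ)/(n+1) = 0.004489 ⇒ n+1 = 0.0564/0.004489 = 12.5640 ⇒ n = 11.5640.
Hence a = 0.94×11.5640 = 10.870, b = 0.06×11.5640 = 0.694.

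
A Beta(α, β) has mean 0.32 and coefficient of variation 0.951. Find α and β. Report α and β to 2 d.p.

α = 0.43, β = 0.92

Var = (CV·μ)² = (0.951×0.32)² = 0.092611.
α+β = μ(1−μ)/Var − 1 = 0.2176/0.092611 − 1 = 1.3496.
Thus α = 0.32·1.3496 = 0.43 and β = 0.68·1.3496 = 0.92.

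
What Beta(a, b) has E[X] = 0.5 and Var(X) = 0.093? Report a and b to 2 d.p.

a = 0.84, b = 0.84

Write ν = a+b; then a = μν and Var = μ(1−μ)/(ν+1).
ν = μ(1−μ)/Var − 1 = 0.25/0.093 − 1 = 1.6882.
a = 0.5·1.6882 = 0.84, b = 0.5·1.6882 = 0.84.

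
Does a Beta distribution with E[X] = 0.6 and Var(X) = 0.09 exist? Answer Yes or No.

A Beta with mean μ has variance μ(1−μ)/(α+β+1) < μ(1−μ).
Here μ(1−μ) = 0.6×0.4 = 0.24, and 0.09 < 0.24.

Yes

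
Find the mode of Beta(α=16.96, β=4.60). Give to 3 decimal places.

0.816

The density x^(α−1)(1−x)^(β−1) is maximised at (α−1)/(α+β−2) = 15.96/19.56 = 0.816.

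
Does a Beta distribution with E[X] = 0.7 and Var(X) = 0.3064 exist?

No

A Beta with mean μ has variance μ(1−μ)/(α+β+1) < μ(1−μ).
Here μ(1−μ) = 0.7×0.3 = 0.21, and 0.3064 ≥ 0.21.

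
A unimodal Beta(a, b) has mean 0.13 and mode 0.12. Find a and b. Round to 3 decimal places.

a = 9.880, b = 66.120

Let s = a+b. Mean gives a = μs = 0.13s; mode gives (a−1)/(s−2) = 0.12.
Substituting: 0.13s − 1 = 0.12(s−2) = 0.12s − 0.24, so 0.01s = 0.76 and s = 76.0000.
Then a = 0.13×76.0000 = 9.880 and b = s−a = 66.120.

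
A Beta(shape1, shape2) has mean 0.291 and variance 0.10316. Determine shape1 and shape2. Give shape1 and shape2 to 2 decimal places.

shape1 = 0.29, shape2 = 0.71

Let s = shape1+shape2. The Beta variance is μ(1−μ)/(s+1).
So s+1 = μ(1−μ)/σ² = (0.291×0.709)/0.10316 = 0.206319/0.10316 = 2.0000, giving s = 1.0000.
Then shape1 = μs = 0.291×1.0000 = 0.29 and shape2 = (1−μ)s = 0.709×1.0000 = 0.71.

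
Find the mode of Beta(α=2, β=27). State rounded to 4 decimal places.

The density x^(α−1)(1−x)^(β−1) is maximised at (α−1)/(α+β−2) = 1/27 = 0.0370.

0.0370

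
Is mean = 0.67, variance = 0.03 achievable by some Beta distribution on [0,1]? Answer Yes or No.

For any Beta, Var(X) < E[X]·(1−E[X]).
Here μ(1−μ) = 0.67×0.33 = 0.2211, and 0.03 < 0.2211.

Yes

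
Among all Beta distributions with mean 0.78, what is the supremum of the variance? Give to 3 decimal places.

For fixed mean μ the Beta variance is μ(1−μ)/(α+β+1), increasing as α+β decreases.
Its least upper bound (not attained) is μ(1−μ) = 0.78·0.22 = 0.172.

0.172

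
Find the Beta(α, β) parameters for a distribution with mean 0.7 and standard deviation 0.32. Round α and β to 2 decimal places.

α = 0.74, β = 0.32

σ² = 0.32² = 0.1024.
With s = α+β, Var = μ(1−μ)/(s+1), so s+1 = (0.7×0.3)/0.1024 = 2.0508 and s = 1.0508.
α = μs = 0.74, β = (1−μ)s = 0.32.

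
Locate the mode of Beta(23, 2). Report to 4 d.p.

The density x^(α−1)(1−x)^(β−1) is maximised at (α−1)/(α+β−2) = 22/23 = 0.9565.

0.9565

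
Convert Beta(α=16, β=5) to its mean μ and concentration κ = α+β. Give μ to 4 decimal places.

μ = 0.7619, κ = 21

κ = α+β = 16+5 = 21; μ = α/κ = 16/21 = 0.7619.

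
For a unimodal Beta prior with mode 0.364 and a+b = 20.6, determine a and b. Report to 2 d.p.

Mode = (a−1)/(κ−2) with κ = a+b, so a−1 = 0.364·18.6 = 6.77.
a = 7.77; b = κ − a = 12.83.

a = 7.77, b = 12.83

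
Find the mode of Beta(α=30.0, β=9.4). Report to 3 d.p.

0.775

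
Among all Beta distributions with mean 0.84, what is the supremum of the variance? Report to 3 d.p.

0.134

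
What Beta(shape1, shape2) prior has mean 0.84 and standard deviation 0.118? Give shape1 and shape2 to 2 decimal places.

σ² = 0.118² = 0.013924.
With s = shape1+shape2, Var = μ(1−μ)/(s+1), so s+1 = (0.84×0.16)/0.013924 = 9.6524 and s = 8.6524.
shape1 = μs = 7.27, shape2 = (1−μ)s = 1.38.

shape1 = 7.27, shape2 = 1.38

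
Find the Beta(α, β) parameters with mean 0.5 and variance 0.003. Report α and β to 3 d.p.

Let s = α+β. The Beta variance is μ(1−μ)/(s+1).
So s+1 = μ(1−μ)/σ² = (0.5×0.5)/0.003 = 0.25/0.003 = 83.3333, giving s = 82.3333.
Then α = μs = 0.5×82.3333 = 41.167 and β = (1−μ)s = 0.5×82.3333 = 41.167.

α = 41.167, β = 41.167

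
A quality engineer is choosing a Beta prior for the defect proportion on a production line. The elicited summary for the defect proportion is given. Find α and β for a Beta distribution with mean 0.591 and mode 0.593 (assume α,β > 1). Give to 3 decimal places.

With s = α+β: μ = α/s and mode = (α−1)/(s−2). Eliminating α = μs,
μs − 1 = m(s−2) ⇒ s(μ−m) = 1−2m ⇒ s = -0.186/-0.002 = 93.0000.
So α = μs = 54.963, β = (1−μ)s = 38.037.

α = 54.963, β = 38.037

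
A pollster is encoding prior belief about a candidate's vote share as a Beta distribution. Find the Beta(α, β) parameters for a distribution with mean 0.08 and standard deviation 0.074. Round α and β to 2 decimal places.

α = 1.00, β = 11.45

Variance = 0.074² = 0.005476. The moment-matching identity α+β = μ(1−μ)/Var − 1 gives
α+β = 0.0736/0.005476 − 1 = 12.4405, so α = μ·12.4405 = 1.00 and β = (1−μ)·12.4405 = 11.45.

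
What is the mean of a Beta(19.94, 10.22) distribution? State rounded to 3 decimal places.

0.661

The Beta mean is α/(α+β) = 19.94/(19.94+10.22) = 0.661.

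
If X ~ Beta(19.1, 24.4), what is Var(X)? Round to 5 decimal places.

0.00553

α+β = 43.5 and αβ = 466.04, so Var = αβ/[(α+β)²(α+β+1)] = 466.04/84205.125 = 0.00553.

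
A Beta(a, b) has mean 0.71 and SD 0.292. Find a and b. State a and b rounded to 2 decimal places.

Variance = 0.292² = 0.085264. The moment-matching identity a+b = μ(1−μ)/Var − 1 gives
a+b = 0.2059/0.085264 − 1 = 1.4149, so a = μ·1.4149 = 1.00 and b = (1−μ)·1.4149 = 0.41.

a = 1.00, b = 0.41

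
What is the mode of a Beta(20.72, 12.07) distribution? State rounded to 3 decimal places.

The density x^(α−1)(1−x)^(β−1) is maximised at (α−1)/(α+β−2) = 19.72/30.79 = 0.640.

0.640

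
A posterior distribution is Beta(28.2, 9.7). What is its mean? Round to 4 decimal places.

The Beta mean is α/(α+β) = 28.2/(28.2+9.7) = 0.7441.

0.7441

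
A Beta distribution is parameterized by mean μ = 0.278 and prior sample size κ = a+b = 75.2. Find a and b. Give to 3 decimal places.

a = μκ = 0.278×75.2 = 20.906 and b = (1−μ)κ = 0.722×75.2 = 54.294.

a = 20.906, b = 54.294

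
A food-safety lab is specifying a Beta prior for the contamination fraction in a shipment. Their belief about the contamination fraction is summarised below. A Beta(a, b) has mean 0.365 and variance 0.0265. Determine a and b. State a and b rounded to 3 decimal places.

a = 2.827, b = 4.919

Let s = a+b. The Beta variance is μ(1−μ)/(s+1).
So s+1 = μ(1−μ)/σ² = (0.365×0.635)/0.0265 = 0.231775/0.0265 = 8.7462, giving s = 7.7462.
Then a = μs = 0.365×7.7462 = 2.827 and b = (1−μ)s = 0.635×7.7462 = 4.919.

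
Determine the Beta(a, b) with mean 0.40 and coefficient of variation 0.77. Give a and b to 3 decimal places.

a = 0.612, b = 0.918

σ = CV·μ = 0.77×0.40 = 0.30800, so σ² = 0.094864.
s+1 = μ(1−μ)/σ² = 0.2400/0.094864 = 2.5299, so s = a+b = 1.5299.
a = μs = 0.612, b = (1−μ)s = 0.918.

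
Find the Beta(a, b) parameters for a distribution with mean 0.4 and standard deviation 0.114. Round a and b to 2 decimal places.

σ² = 0.114² = 0.012996.
With s = a+b, Var = μ(1−μ)/(s+1), so s+1 = (0.4×0.6)/0.012996 = 18.4672 and s = 17.4672.
a = μs = 6.99, b = (1−μ)s = 10.48.

a = 6.99, b = 10.48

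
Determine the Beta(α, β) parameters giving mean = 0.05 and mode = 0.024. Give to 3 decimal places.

With s = α+β: μ = α/s and mode = (α−1)/(s−2). Eliminating α = μs,
μs − 1 = m(s−2) ⇒ s(μ−m) = 1−2m ⇒ s = 0.952/0.026 = 36.6154.
So α = μs = 1.831, β = (1−μ)s = 34.785.

α = 1.831, β = 34.785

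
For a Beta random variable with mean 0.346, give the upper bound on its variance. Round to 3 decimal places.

0.226

For fixed mean μ the Beta variance is μ(1−μ)/(α+β+1), increasing as α+β decreases.
Its least upper bound (not attained) is μ(1−μ) = 0.346·0.654 = 0.226.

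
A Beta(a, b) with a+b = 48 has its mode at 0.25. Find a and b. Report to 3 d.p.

a = 12.500, b = 35.500

Mode = (a−1)/(κ−2) with κ = a+b, so a−1 = 0.25·46 = 11.500.
a = 12.500; b = κ − a = 35.500.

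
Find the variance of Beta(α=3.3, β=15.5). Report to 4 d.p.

0.0073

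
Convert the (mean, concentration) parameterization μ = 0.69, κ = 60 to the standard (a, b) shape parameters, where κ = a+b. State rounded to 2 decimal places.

a = 41.40, b = 18.60

Split κ in proportion μ : (1−μ): a = 0.69·60 = 41.40, b = 60 − 41.40 = 18.60.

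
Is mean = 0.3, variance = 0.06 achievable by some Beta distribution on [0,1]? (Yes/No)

Yes

A Beta with mean μ has variance μ(1−μ)/(α+β+1) < μ(1−μ).
Here μ(1−μ) = 0.3×0.7 = 0.21, and 0.06 < 0.21.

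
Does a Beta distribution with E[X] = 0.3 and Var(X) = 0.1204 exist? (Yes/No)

Yes

The Beta variance bound is σ² < μ(1−μ).
Here μ(1−μ) = 0.3×0.7 = 0.21, and 0.1204 < 0.21.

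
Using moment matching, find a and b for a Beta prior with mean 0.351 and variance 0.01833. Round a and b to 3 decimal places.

By moment matching, a+b = μ(1−μ)/σ² − 1 = (0.351·0.649)/0.01833 − 1 = 12.4277 − 1 = 11.4277.
Since a/(a+b) = μ, a = 0.351·11.4277 = 4.011 and b = 0.649·11.4277 = 7.417.

a = 4.011, b = 7.417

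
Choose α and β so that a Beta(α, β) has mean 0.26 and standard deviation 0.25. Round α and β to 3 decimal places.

Variance = 0.25² = 0.0625. The moment-matching identity α+β = μ(1−μ)/Var − 1 gives
α+β = 0.1924/0.0625 − 1 = 2.0784, so α = μ·2.0784 = 0.540 and β = (1−μ)·2.0784 = 1.538.

α = 0.540, β = 1.538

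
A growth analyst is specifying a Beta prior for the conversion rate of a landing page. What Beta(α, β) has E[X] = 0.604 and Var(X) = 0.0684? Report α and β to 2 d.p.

Write ν = α+β; then α = μν and Var = μ(1−μ)/(ν+1).
ν = μ(1−μ)/Var − 1 = 0.239184/0.0684 − 1 = 2.4968.
α = 0.604·2.4968 = 1.51, β = 0.396·2.4968 = 0.99.

α = 1.51, β = 0.99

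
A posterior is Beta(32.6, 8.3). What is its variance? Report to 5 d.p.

0.00386

μ = 32.6/40.9 = 0.797066; Var = μ(1−μ)/(α+β+1) = 0.1617518/41.9 = 0.00386.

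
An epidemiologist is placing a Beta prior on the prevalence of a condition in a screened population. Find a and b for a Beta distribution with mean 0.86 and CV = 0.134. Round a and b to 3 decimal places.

a = 6.937, b = 1.129

σ = CV·μ = 0.134×0.86 = 0.11524, so σ² = 0.013280.
s+1 = μ(1−μ)/σ² = 0.1204/0.013280 = 9.0661, so s = a+b = 8.0661.
a = μs = 6.937, b = (1−μ)s = 1.129.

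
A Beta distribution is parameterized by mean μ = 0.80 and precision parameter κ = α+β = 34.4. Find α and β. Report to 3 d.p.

Split κ in proportion μ : (1−μ): α = 0.80·34.4 = 27.520, β = 34.4 − 27.520 = 6.880.

α = 27.520, β = 6.880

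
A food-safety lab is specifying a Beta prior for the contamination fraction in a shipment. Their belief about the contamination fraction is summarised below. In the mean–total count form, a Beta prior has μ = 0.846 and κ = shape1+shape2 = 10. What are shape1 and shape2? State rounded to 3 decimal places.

shape1 = 8.460, shape2 = 1.540

shape1 = μκ = 0.846×10 = 8.460 and shape2 = (1−μ)κ = 0.154×10 = 1.540.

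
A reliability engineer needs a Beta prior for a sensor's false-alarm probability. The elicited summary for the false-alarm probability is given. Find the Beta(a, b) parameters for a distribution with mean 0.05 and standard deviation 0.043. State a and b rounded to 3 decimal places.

a = 1.234, b = 23.455

First σ² = 0.001849. Setting a = μn, b = (1−μ)n with n = a+b,
μ(1−μ)/(n+1) = 0.001849 ⇒ n+1 = 0.0475/0.001849 = 25.6896 ⇒ n = 24.6896.
Hence a = 0.05×24.6896 = 1.234, b = 0.95×24.6896 = 23.455.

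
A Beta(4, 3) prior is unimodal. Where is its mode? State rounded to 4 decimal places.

With α,β > 1, mode = (α−1)/(α+β−2) = 3/5 = 0.6000.

0.6000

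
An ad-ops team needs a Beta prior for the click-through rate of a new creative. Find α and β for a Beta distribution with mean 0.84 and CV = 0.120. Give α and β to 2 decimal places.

α = 10.27, β = 1.96

σ = CV·μ = 0.120×0.84 = 0.10080, so σ² = 0.010161.
s+1 = μ(1−μ)/σ² = 0.1344/0.010161 = 13.2275, so s = α+β = 12.2275.
α = μs = 10.27, β = (1−μ)s = 1.96.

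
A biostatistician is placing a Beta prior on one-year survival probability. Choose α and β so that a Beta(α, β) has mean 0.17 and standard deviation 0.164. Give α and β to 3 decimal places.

α = 0.722, β = 3.524

Variance = 0.164² = 0.026896. The moment-matching identity α+β = μ(1−μ)/Var − 1 gives
α+β = 0.1411/0.026896 − 1 = 4.2461, so α = μ·4.2461 = 0.722 and β = (1−μ)·4.2461 = 3.524.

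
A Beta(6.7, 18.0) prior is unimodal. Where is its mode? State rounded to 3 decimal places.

0.251

With α,β > 1, mode = (α−1)/(α+β−2) = 5.7/22.7 = 0.251.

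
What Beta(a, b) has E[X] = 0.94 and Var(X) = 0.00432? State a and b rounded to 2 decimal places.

By moment matching, a+b = μ(1−μ)/σ² − 1 = (0.94·0.06)/0.00432 − 1 = 13.0556 − 1 = 12.0556.
Since a/(a+b) = μ, a = 0.94·12.0556 = 11.33 and b = 0.06·12.0556 = 0.72.

a = 11.33, b = 0.72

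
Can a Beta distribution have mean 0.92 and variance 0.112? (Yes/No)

A Beta with mean μ has variance μ(1−μ)/(α+β+1) < μ(1−μ).
Here μ(1−μ) = 0.92×0.08 = 0.0736, and 0.112 ≥ 0.0736.

No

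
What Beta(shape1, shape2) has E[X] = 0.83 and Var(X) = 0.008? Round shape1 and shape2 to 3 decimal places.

shape1 = 13.809, shape2 = 2.828

By moment matching, shape1+shape2 = μ(1−μ)/σ² − 1 = (0.83·0.17)/0.008 − 1 = 17.6375 − 1 = 16.6375.
Since shape1/(shape1+shape2) = μ, shape1 = 0.83·16.6375 = 13.809 and shape2 = 0.17·16.6375 = 2.828.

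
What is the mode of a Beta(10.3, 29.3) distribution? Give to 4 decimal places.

0.2473

The density x^(α−1)(1−x)^(β−1) is maximised at (α−1)/(α+β−2) = 9.3/37.6 = 0.2473.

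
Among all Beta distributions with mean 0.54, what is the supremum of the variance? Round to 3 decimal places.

0.248

For fixed mean μ the Beta variance is μ(1−μ)/(α+β+1), increasing as α+β decreases.
Its least upper bound (not attained) is μ(1−μ) = 0.54·0.46 = 0.248.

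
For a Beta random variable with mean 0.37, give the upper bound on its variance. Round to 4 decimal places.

0.2331

Var = μ(1−μ)/(α+β+1), which approaches μ(1−μ) as α+β → 0.
So the supremum is μ(1−μ) = 0.37×0.63 = 0.2331.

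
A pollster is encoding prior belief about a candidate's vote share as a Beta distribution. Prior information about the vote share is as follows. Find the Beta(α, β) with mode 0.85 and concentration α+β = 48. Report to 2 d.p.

Mode = (α−1)/(κ−2) with κ = α+β, so α−1 = 0.85·46 = 39.10.
α = 40.10; β = κ − α = 7.90.

α = 40.10, β = 7.90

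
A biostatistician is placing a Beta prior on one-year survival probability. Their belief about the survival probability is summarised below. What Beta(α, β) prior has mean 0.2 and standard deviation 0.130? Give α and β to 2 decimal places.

α = 1.69, β = 6.77

First σ² = 0.016900. Setting α = μn, β = (1−μ)n with n = α+β,
μ(1−μ)/(n+1) = 0.016900 ⇒ n+1 = 0.16/0.016900 = 9.4675 ⇒ n = 8.4675.
Hence α = 0.2×8.4675 = 1.69, β = 0.8×8.4675 = 6.77.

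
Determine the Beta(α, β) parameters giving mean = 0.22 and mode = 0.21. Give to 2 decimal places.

α = 12.76, β = 45.24

With s = α+β: μ = α/s and mode = (α−1)/(s−2). Eliminating α = μs,
μs − 1 = m(s−2) ⇒ s(μ−m) = 1−2m ⇒ s = 0.58/0.01 = 58.0000.
So α = μs = 12.76, β = (1−μ)s = 45.24.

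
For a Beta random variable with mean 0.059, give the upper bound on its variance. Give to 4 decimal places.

0.0555

Var = μ(1−μ)/(α+β+1), which approaches μ(1−μ) as α+β → 0.
So the supremum is μ(1−μ) = 0.059×0.941 = 0.0555.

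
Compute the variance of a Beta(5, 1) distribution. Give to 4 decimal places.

0.0198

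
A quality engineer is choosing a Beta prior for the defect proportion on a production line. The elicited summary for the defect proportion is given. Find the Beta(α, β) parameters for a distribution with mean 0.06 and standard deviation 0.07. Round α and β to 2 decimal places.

σ² = 0.07² = 0.0049.
With s = α+β, Var = μ(1−μ)/(s+1), so s+1 = (0.06×0.94)/0.0049 = 11.5102 and s = 10.5102.
α = μs = 0.63, β = (1−μ)s = 9.88.

α = 0.63, β = 9.88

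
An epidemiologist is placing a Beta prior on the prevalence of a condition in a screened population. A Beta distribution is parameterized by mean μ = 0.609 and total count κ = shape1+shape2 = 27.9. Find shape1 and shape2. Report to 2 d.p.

shape1 = 16.99, shape2 = 10.91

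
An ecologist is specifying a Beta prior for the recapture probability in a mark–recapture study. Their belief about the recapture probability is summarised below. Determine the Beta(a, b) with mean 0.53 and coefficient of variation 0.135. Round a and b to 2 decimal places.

Var = (CV·μ)² = (0.135×0.53)² = 0.005119.
a+b = μ(1−μ)/Var − 1 = 0.2491/0.005119 − 1 = 47.6580.
Thus a = 0.53·47.6580 = 25.26 and b = 0.47·47.6580 = 22.40.

a = 25.26, b = 22.40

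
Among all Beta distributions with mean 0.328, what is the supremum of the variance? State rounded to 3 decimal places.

Var = μ(1−μ)/(α+β+1), which approaches μ(1−μ) as α+β → 0.
So the supremum is μ(1−μ) = 0.328×0.672 = 0.220.

0.220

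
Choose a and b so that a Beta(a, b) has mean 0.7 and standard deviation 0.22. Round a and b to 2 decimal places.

Variance = 0.22² = 0.0484. The moment-matching identity a+b = μ(1−μ)/Var − 1 gives
a+b = 0.21/0.0484 − 1 = 3.3388, so a = μ·3.3388 = 2.34 and b = (1−μ)·3.3388 = 1.00.

a = 2.34, b = 1.00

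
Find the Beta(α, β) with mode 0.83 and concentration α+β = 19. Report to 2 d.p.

α = 15.11, β = 3.89

Since the density peak of Beta(α,β) is at (α−1)/(α+β−2),
α = 1 + 0.83(19−2) = 15.11 and β = 19 − 15.11 = 3.89.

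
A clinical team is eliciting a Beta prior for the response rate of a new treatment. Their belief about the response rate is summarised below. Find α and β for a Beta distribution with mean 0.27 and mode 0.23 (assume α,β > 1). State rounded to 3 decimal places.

α = 3.645, β = 9.855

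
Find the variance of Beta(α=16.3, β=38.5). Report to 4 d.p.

α+β = 54.8 and αβ = 627.55, so Var = αβ/[(α+β)²(α+β+1)] = 627.55/167569.632 = 0.0037.

0.0037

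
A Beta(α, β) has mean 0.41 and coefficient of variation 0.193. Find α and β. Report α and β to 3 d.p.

Var = (CV·μ)² = (0.193×0.41)² = 0.006262.
α+β = μ(1−μ)/Var − 1 = 0.2419/0.006262 − 1 = 37.6326.
Thus α = 0.41·37.6326 = 15.429 and β = 0.59·37.6326 = 22.203.

α = 15.429, β = 22.203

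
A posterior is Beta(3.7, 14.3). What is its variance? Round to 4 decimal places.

0.0086

α+β = 18.0 and αβ = 52.91, so Var = αβ/[(α+β)²(α+β+1)] = 52.91/6156.000 = 0.0086.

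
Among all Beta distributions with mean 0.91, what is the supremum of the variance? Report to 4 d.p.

For fixed mean μ the Beta variance is μ(1−μ)/(α+β+1), increasing as α+β decreases.
Its least upper bound (not attained) is μ(1−μ) = 0.91·0.09 = 0.0819.

0.0819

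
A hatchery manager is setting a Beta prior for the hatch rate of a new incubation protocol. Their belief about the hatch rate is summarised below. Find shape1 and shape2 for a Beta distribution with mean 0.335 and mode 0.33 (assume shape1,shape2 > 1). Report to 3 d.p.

Let s = shape1+shape2. Mean gives shape1 = μs = 0.335s; mode gives (shape1−1)/(s−2) = 0.33.
Substituting: 0.335s − 1 = 0.33(s−2) = 0.33s − 0.66, so 0.005s = 0.34 and s = 68.0000.
Then shape1 = 0.335×68.0000 = 22.780 and shape2 = s−shape1 = 45.220.

shape1 = 22.780, shape2 = 45.220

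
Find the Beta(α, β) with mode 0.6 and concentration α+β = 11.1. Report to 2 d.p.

α = 6.46, β = 4.64

For α,β>1 the mode is (α−1)/(α+β−2), so α = mode·(κ−2)+1 = 0.6×9.1+1 = 6.46.
And β = (1−mode)·(κ−2)+1 = 0.4×9.1+1 = 4.64.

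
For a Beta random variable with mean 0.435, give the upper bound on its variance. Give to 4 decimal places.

0.2458

For fixed mean μ the Beta variance is μ(1−μ)/(α+β+1), increasing as α+β decreases.
Its least upper bound (not attained) is μ(1−μ) = 0.435·0.565 = 0.2458.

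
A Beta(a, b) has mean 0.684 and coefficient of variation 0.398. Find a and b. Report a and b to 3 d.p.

a = 1.311, b = 0.606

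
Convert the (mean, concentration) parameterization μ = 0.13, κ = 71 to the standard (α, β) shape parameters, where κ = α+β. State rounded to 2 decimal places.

α = μκ = 0.13×71 = 9.23 and β = (1−μ)κ = 0.87×71 = 61.77.

α = 9.23, β = 61.77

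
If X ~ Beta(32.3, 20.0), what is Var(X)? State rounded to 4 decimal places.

0.0044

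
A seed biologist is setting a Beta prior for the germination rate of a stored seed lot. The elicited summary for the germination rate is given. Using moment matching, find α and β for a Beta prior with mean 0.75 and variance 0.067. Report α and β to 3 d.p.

α = 1.349, β = 0.450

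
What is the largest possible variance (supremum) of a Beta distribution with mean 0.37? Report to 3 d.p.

0.233

Var = μ(1−μ)/(α+β+1), which approaches μ(1−μ) as α+β → 0.
So the supremum is μ(1−μ) = 0.37×0.63 = 0.233.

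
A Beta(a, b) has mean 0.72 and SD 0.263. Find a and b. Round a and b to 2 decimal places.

First σ² = 0.069169. Setting a = μn, b = (1−μ)n with n = a+b,
μ(1−μ)/(n+1) = 0.069169 ⇒ n+1 = 0.2016/0.069169 = 2.9146 ⇒ n = 1.9146.
Hence a = 0.72×1.9146 = 1.38, b = 0.28×1.9146 = 0.54.

a = 1.38, b = 0.54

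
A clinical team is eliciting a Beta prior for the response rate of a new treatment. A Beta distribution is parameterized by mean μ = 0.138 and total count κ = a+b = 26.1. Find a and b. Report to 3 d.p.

a = 3.602, b = 22.498

Split κ in proportion μ : (1−μ): a = 0.138·26.1 = 3.602, b = 26.1 − 3.602 = 22.498.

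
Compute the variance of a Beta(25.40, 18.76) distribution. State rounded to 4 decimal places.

0.0054

α+β = 44.16 and αβ = 476.5040, so Var = αβ/[(α+β)²(α+β+1)] = 476.5040/88066.768896 = 0.0054.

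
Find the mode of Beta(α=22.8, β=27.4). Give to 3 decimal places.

0.452

With α,β > 1, mode = (α−1)/(α+β−2) = 21.8/48.2 = 0.452.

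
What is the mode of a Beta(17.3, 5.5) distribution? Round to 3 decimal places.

0.784

With α,β > 1, mode = (α−1)/(α+β−2) = 16.3/20.8 = 0.784.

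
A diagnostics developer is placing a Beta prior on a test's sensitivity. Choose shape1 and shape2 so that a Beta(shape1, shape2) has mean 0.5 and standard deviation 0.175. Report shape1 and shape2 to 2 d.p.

First σ² = 0.030625. Setting shape1 = μn, shape2 = (1−μ)n with n = shape1+shape2,
μ(1−μ)/(n+1) = 0.030625 ⇒ n+1 = 0.25/0.030625 = 8.1633 ⇒ n = 7.1633.
Hence shape1 = 0.5×7.1633 = 3.58, shape2 = 0.5×7.1633 = 3.58.

shape1 = 3.58, shape2 = 3.58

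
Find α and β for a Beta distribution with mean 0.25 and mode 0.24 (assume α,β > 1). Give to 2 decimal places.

With s = α+β: μ = α/s and mode = (α−1)/(s−2). Eliminating α = μs,
μs − 1 = m(s−2) ⇒ s(μ−m) = 1−2m ⇒ s = 0.52/0.01 = 52.0000.
So α = μs = 13.00, β = (1−μ)s = 39.00.

α = 13.00, β = 39.00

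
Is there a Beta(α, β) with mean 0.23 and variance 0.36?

No

A Beta with mean μ has variance μ(1−μ)/(α+β+1) < μ(1−μ).
Here μ(1−μ) = 0.23×0.77 = 0.1771, and 0.36 ≥ 0.1771.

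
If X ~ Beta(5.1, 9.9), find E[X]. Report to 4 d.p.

E[X] = α/(α+β) = 5.1/15.0 = 0.3400.

0.3400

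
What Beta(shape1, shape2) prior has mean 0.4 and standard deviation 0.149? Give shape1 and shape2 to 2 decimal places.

shape1 = 3.92, shape2 = 5.89

σ² = 0.149² = 0.022201.
With s = shape1+shape2, Var = μ(1−μ)/(s+1), so s+1 = (0.4×0.6)/0.022201 = 10.8103 and s = 9.8103.
shape1 = μs = 3.92, shape2 = (1−μ)s = 5.89.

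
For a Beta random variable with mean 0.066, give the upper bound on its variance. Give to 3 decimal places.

0.062

Var = μ(1−μ)/(α+β+1), which approaches μ(1−μ) as α+β → 0.
So the supremum is μ(1−μ) = 0.066×0.934 = 0.062.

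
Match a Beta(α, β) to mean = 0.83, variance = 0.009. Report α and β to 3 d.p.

α = 12.183, β = 2.495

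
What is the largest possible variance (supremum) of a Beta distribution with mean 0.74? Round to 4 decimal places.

0.1924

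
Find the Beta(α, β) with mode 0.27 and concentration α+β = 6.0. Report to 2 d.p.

α = 2.08, β = 3.92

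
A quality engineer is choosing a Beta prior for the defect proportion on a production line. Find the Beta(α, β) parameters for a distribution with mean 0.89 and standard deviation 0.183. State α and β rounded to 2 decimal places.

σ² = 0.183² = 0.033489.
With s = α+β, Var = μ(1−μ)/(s+1), so s+1 = (0.89×0.11)/0.033489 = 2.9233 and s = 1.9233.
α = μs = 1.71, β = (1−μ)s = 0.21.

α = 1.71, β = 0.21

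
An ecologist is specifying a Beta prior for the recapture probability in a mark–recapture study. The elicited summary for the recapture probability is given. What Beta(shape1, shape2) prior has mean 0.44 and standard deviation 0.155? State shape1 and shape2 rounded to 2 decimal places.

Variance = 0.155² = 0.024025. The moment-matching identity shape1+shape2 = μ(1−μ)/Var − 1 gives
shape1+shape2 = 0.2464/0.024025 − 1 = 9.2560, so shape1 = μ·9.2560 = 4.07 and shape2 = (1−μ)·9.2560 = 5.18.

shape1 = 4.07, shape2 = 5.18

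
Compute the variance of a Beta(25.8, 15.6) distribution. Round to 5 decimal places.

α+β = 41.4 and αβ = 402.48, so Var = αβ/[(α+β)²(α+β+1)] = 402.48/72671.904 = 0.00554.

0.00554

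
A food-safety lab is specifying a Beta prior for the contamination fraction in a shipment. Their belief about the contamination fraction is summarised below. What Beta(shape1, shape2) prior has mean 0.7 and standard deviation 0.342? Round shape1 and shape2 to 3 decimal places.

shape1 = 0.557, shape2 = 0.239

Variance = 0.342² = 0.116964. The moment-matching identity shape1+shape2 = μ(1−μ)/Var − 1 gives
shape1+shape2 = 0.21/0.116964 − 1 = 0.7954, so shape1 = μ·0.7954 = 0.557 and shape2 = (1−μ)·0.7954 = 0.239.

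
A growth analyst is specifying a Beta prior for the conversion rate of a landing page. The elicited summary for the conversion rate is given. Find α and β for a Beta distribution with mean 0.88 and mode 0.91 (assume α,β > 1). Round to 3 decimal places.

α = 24.053, β = 3.280

With s = α+β: μ = α/s and mode = (α−1)/(s−2). Eliminating α = μs,
μs − 1 = m(s−2) ⇒ s(μ−m) = 1−2m ⇒ s = -0.82/-0.03 = 27.3333.
So α = μs = 24.053, β = (1−μ)s = 3.280.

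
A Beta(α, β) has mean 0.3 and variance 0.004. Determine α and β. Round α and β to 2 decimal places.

α = 15.45, β = 36.05

Write ν = α+β; then α = μν and Var = μ(1−μ)/(ν+1).
ν = μ(1−μ)/Var − 1 = 0.21/0.004 − 1 = 51.5000.
α = 0.3·51.5000 = 15.45, β = 0.7·51.5000 = 36.05.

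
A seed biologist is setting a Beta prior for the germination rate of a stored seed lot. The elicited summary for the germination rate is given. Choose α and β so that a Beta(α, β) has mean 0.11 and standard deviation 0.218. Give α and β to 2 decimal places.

Variance = 0.218² = 0.047524. The moment-matching identity α+β = μ(1−μ)/Var − 1 gives
α+β = 0.0979/0.047524 − 1 = 1.0600, so α = μ·1.0600 = 0.12 and β = (1−μ)·1.0600 = 0.94.

α = 0.12, β = 0.94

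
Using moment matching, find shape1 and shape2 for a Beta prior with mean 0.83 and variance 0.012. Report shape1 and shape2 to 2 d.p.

By moment matching, shape1+shape2 = μ(1−μ)/σ² − 1 = (0.83·0.17)/0.012 − 1 = 11.7583 − 1 = 10.7583.
Since shape1/(shape1+shape2) = μ, shape1 = 0.83·10.7583 = 8.93 and shape2 = 0.17·10.7583 = 1.83.

shape1 = 8.93, shape2 = 1.83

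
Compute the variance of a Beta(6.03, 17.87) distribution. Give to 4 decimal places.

0.0076

μ = 6.03/23.90 = 0.252301; Var = μ(1−μ)/(α+β+1) = 0.1886453/24.90 = 0.0076.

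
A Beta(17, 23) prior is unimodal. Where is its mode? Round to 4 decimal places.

With α,β > 1, mode = (α−1)/(α+β−2) = 16/38 = 0.4211.

0.4211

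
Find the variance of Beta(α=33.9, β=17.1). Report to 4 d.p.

0.0043

Var = αβ/[(α+β)²(α+β+1)] = (33.9×17.1)/(51.0²×52.0) = 579.69/135252.000 = 0.0043.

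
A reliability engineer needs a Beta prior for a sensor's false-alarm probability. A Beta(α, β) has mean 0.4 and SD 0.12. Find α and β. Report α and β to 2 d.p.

α = 6.27, β = 9.40

Variance = 0.12² = 0.0144. The moment-matching identity α+β = μ(1−μ)/Var − 1 gives
α+β = 0.24/0.0144 − 1 = 15.6667, so α = μ·15.6667 = 6.27 and β = (1−μ)·15.6667 = 9.40.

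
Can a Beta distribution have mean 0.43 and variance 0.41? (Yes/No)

No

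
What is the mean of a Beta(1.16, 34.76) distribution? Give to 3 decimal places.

0.032

E[X] = α/(α+β) = 1.16/35.92 = 0.032.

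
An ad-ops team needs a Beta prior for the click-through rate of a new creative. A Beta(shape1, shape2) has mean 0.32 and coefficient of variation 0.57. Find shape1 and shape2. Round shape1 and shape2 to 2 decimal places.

shape1 = 1.77, shape2 = 3.77

Var = (CV·μ)² = (0.57×0.32)² = 0.033270.
shape1+shape2 = μ(1−μ)/Var − 1 = 0.2176/0.033270 − 1 = 5.5405.
Thus shape1 = 0.32·5.5405 = 1.77 and shape2 = 0.68·5.5405 = 3.77.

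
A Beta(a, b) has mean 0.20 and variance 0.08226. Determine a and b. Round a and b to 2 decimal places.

a = 0.19, b = 0.76

Let s = a+b. The Beta variance is μ(1−μ)/(s+1).
So s+1 = μ(1−μ)/σ² = (0.20×0.80)/0.08226 = 0.1600/0.08226 = 1.9451, giving s = 0.9451.
Then a = μs = 0.20×0.9451 = 0.19 and b = (1−μ)s = 0.80×0.9451 = 0.76.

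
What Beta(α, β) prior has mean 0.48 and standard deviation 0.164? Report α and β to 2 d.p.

First σ² = 0.026896. Setting α = μn, β = (1−μ)n with n = α+β,
μ(1−μ)/(n+1) = 0.026896 ⇒ n+1 = 0.2496/0.026896 = 9.2802 ⇒ n = 8.2802.
Hence α = 0.48×8.2802 = 3.97, β = 0.52×8.2802 = 4.31.

α = 3.97, β = 4.31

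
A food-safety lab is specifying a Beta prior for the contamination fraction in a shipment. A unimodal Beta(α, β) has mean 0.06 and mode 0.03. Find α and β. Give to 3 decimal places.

With s = α+β: μ = α/s and mode = (α−1)/(s−2). Eliminating α = μs,
μs − 1 = m(s−2) ⇒ s(μ−m) = 1−2m ⇒ s = 0.94/0.03 = 31.3333.
So α = μs = 1.880, β = (1−μ)s = 29.453.

α = 1.880, β = 29.453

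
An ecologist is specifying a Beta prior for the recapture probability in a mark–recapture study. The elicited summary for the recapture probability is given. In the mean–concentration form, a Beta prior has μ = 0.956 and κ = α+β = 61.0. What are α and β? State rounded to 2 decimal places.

α = 58.32, β = 2.68

α = μκ = 0.956×61.0 = 58.32 and β = (1−μ)κ = 0.044×61.0 = 2.68.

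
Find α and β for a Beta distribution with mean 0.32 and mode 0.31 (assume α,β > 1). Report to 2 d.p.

α = 12.16, β = 25.84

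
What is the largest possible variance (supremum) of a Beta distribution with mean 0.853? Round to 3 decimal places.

0.125

For fixed mean μ the Beta variance is μ(1−μ)/(α+β+1), increasing as α+β decreases.
Its least upper bound (not attained) is μ(1−μ) = 0.853·0.147 = 0.125.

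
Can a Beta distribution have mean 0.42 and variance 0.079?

Yes

The Beta variance bound is σ² < μ(1−μ).
Here μ(1−μ) = 0.42×0.58 = 0.2436, and 0.079 < 0.2436.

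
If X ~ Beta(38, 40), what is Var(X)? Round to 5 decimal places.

0.00316

Var = αβ/[(α+β)²(α+β+1)] = (38×40)/(78²×79) = 1520/480636 = 0.00316.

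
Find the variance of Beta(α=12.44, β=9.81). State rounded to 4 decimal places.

0.0106

Var = αβ/[(α+β)²(α+β+1)] = (12.44×9.81)/(22.25²×23.25) = 122.0364/11510.203125 = 0.0106.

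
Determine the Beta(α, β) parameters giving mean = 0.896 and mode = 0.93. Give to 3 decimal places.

Let s = α+β. Mean gives α = μs = 0.896s; mode gives (α−1)/(s−2) = 0.93.
Substituting: 0.896s − 1 = 0.93(s−2) = 0.93s − 1.86, so -0.034s = -0.86 and s = 25.2941.
Then α = 0.896×25.2941 = 22.664 and β = s−α = 2.631.

α = 22.664, β = 2.631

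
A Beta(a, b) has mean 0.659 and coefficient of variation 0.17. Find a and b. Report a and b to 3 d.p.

a = 11.140, b = 5.765

σ = CV·μ = 0.17×0.659 = 0.11203, so σ² = 0.012551.
s+1 = μ(1−μ)/σ² = 0.224719/0.012551 = 17.9049, so s = a+b = 16.9049.
a = μs = 11.140, b = (1−μ)s = 5.765.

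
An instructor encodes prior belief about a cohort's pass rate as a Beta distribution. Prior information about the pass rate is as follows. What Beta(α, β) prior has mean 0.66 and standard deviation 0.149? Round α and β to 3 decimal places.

σ² = 0.149² = 0.022201.
With s = α+β, Var = μ(1−μ)/(s+1), so s+1 = (0.66×0.34)/0.022201 = 10.1077 and s = 9.1077.
α = μs = 6.011, β = (1−μ)s = 3.097.

α = 6.011, β = 3.097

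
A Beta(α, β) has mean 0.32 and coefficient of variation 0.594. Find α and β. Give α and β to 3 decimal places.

α = 1.607, β = 3.415

σ = CV·μ = 0.594×0.32 = 0.19008, so σ² = 0.036130.
s+1 = μ(1−μ)/σ² = 0.2176/0.036130 = 6.0226, so s = α+β = 5.0226.
α = μs = 1.607, β = (1−μ)s = 3.415.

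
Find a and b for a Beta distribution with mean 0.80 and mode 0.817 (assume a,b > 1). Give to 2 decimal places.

a = 29.84, b = 7.46

With s = a+b: μ = a/s and mode = (a−1)/(s−2). Eliminating a = μs,
μs − 1 = m(s−2) ⇒ s(μ−m) = 1−2m ⇒ s = -0.634/-0.017 = 37.2941.
So a = μs = 29.84, b = (1−μ)s = 7.46.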